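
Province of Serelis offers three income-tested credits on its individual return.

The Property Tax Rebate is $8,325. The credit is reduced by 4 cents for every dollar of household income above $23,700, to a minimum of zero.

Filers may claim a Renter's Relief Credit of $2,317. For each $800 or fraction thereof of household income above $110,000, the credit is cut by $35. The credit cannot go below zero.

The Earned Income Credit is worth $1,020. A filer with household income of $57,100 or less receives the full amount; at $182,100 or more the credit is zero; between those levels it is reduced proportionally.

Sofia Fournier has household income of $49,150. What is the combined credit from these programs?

$10,644

Property Tax Rebate: 4% of the $25,450 excess over $23,700 is $1,018; credit = $8,325 − $1,018 = $7,307.
Renter's Relief Credit: $49,150 is at or below the $110,000 threshold, so the full $2,317 applies.
Earned Income Credit: $49,150 is at or below the $57,100 threshold, so the full $1,020 applies.
Total: $7,307 + $2,317 + $1,020 = $10,644.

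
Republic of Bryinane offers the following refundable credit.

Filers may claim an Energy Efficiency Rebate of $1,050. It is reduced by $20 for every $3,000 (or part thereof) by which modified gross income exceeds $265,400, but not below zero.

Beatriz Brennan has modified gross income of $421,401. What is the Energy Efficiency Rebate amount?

$0

Energy Efficiency Rebate: income exceeds $265,400 by $156,001 → 53 increments × $20 = $1,060 ≥ base, so the credit is $0.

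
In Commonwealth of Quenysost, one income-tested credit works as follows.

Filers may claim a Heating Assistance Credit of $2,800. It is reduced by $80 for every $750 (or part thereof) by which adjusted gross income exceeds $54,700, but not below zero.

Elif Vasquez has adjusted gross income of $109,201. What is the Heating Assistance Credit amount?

$0

Heating Assistance Credit: income exceeds $54,700 by $54,501 → 73 increments × $80 = $5,840 ≥ base, so the credit is $0.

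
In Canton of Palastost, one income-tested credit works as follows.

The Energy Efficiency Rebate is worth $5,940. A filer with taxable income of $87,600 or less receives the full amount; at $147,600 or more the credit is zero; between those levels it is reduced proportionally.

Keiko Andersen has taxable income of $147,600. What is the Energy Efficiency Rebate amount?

Energy Efficiency Rebate: $147,600 is at or above $147,600, so the credit is $0.

$0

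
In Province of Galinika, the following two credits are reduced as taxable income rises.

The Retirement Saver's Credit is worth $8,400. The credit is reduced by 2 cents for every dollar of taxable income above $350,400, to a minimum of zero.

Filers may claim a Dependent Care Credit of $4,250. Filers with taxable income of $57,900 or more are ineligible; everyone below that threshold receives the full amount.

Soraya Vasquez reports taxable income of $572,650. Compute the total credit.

$3,955

Retirement Saver's Credit: 2% of the $222,250 excess over $350,400 is $4,445; credit = $8,400 − $4,445 = $3,955.
Dependent Care Credit: $572,650 meets or exceeds the $57,900 cutoff, so the credit is $0.
Total: $3,955 + $0 = $3,955.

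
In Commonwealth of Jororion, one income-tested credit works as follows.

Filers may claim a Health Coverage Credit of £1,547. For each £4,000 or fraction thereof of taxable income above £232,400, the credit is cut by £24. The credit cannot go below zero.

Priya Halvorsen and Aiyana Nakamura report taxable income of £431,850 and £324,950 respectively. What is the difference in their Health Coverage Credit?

Priya (£431,850): Health Coverage Credit: income exceeds £232,400 by £199,450, which is 50 full-or-partial £4,000 increments; reduction = 50 × £24 = £1,200, leaving £347.
Aiyana (£324,950): Health Coverage Credit: income exceeds £232,400 by £92,550, which is 24 full-or-partial £4,000 increments; reduction = 24 × £24 = £576, leaving £971.
Difference: |£347 − £971| = £624.

£624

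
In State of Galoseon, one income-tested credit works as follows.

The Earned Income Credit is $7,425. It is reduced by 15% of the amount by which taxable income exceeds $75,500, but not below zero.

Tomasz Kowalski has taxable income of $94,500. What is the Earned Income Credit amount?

$4,575

Earned Income Credit: 15% of the $19,000 excess over $75,500 is $2,850; credit = $7,425 − $2,850 = $4,575.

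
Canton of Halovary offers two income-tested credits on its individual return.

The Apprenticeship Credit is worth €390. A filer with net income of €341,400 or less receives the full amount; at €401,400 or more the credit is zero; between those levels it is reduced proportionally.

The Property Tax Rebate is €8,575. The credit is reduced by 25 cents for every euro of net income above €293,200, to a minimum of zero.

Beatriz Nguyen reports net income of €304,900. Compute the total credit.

€6,040

Apprenticeship Credit: €304,900 is at or below the €341,400 threshold, so the full €390 applies.
Property Tax Rebate: 25% of the €11,700 excess over €293,200 is €2,925; credit = €8,575 − €2,925 = €5,650.
Total: €390 + €5,650 = €6,040.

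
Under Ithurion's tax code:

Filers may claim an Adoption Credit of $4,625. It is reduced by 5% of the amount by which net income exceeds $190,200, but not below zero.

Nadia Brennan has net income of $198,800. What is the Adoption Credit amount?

$4,195

Adoption Credit: 5% of the $8,600 excess over $190,200 is $430; credit = $4,625 − $430 = $4,195.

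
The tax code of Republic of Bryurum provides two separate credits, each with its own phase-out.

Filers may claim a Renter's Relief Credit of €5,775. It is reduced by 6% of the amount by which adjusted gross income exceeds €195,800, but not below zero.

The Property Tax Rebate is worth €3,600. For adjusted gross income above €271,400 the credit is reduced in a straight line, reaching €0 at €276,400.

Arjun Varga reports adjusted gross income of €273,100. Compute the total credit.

€3,513

Renter's Relief Credit: 6% of the €77,300 excess over €195,800 is €4,638; credit = €5,775 − €4,638 = €1,137.
Property Tax Rebate: €273,100 is €1,700 into a €5,000 phase-out range, leaving 3,300/5,000 of the credit: €3,600 × 3,300/5,000 = €2,376.
Total: €1,137 + €2,376 = €3,513.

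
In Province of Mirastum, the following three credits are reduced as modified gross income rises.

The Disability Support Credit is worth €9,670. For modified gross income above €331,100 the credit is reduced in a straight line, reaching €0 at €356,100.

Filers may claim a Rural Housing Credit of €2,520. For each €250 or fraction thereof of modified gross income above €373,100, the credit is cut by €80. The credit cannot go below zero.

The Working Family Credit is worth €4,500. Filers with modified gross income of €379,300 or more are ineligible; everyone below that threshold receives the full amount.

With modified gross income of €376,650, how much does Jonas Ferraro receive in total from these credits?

€5,820

Disability Support Credit: €376,650 is at or above €356,100, so the credit is €0.
Rural Housing Credit: income exceeds €373,100 by €3,550, which is 15 full-or-partial €250 increments; reduction = 15 × €80 = €1,200, leaving €1,320.
Working Family Credit: €376,650 is below the €379,300 cutoff, so the full €4,500 applies.
Total: €0 + €1,320 + €4,500 = €5,820.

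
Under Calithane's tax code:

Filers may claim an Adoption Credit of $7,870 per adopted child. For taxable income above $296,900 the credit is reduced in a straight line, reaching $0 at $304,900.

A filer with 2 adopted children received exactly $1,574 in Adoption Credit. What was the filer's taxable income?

$304,100

Full credit = 2 × $7,870 = $15,740.
$1,574 is 1,574/15,740 of the full $15,740, so 14,166/15,740 of the $8,000 range has been used: income = $296,900 + $8,000 × 14,166/15,740 = $304,100.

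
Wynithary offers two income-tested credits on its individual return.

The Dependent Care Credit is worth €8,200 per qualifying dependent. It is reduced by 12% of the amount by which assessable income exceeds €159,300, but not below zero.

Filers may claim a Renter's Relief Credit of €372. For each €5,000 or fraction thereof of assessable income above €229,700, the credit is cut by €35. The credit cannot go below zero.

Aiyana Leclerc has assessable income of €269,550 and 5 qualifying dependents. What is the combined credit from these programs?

Dependent Care Credit: base = 5 × €8,200 = €41,000. 12% of the €110,250 excess over €159,300 is €13,230; credit = €41,000 − €13,230 = €27,770.
Renter's Relief Credit: income exceeds €229,700 by €39,850, which is 8 full-or-partial €5,000 increments; reduction = 8 × €35 = €280, leaving €92.
Total: €27,770 + €92 = €27,862.

€27,862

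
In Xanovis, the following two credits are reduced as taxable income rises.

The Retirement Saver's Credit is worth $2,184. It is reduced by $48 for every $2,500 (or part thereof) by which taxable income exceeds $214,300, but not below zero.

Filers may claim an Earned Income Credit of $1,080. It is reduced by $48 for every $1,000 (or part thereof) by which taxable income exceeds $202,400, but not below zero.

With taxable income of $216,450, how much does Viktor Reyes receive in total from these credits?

Retirement Saver's Credit: income exceeds $214,300 by $2,150, which is 1 full-or-partial $2,500 increment; reduction = 1 × $48 = $48, leaving $2,136.
Earned Income Credit: income exceeds $202,400 by $14,050, which is 15 full-or-partial $1,000 increments; reduction = 15 × $48 = $720, leaving $360.
Total: $2,136 + $360 = $2,496.

$2,496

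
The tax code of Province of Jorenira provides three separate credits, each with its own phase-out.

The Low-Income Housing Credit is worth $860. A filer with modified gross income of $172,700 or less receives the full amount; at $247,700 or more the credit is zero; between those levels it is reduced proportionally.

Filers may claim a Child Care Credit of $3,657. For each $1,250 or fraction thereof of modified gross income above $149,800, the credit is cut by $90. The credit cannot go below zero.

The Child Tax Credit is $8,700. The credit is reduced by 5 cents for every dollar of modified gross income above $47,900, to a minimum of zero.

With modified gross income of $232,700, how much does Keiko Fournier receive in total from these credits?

Low-Income Housing Credit: $232,700 is $60,000 into a $75,000 phase-out range, leaving 15,000/75,000 of the credit: $860 × 15,000/75,000 = $172.
Child Care Credit: income exceeds $149,800 by $82,900 → 67 increments × $90 = $6,030 ≥ base, so the credit is $0.
Child Tax Credit: 5% of the $184,800 excess over $47,900 is $9,240 ≥ base, so the credit is $0.
Total: $172 + $0 + $0 = $172.

$172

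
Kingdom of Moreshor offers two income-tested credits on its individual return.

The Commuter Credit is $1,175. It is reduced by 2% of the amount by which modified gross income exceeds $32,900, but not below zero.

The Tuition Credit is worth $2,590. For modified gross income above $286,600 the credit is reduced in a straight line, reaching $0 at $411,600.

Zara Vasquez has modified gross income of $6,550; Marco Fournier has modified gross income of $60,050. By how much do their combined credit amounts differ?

$543

Zara ($6,550): Commuter Credit: $6,550 is at or below the $32,900 threshold, so the full $1,175 applies. Tuition Credit: $6,550 is at or below the $286,600 threshold, so the full $2,590 applies. total $1,175 + $2,590 = $3,765
Marco ($60,050): Commuter Credit: 2% of the $27,150 excess over $32,900 is $543; credit = $1,175 − $543 = $632. Tuition Credit: $60,050 is at or below the $286,600 threshold, so the full $2,590 applies. total $632 + $2,590 = $3,222
Difference: |$3,765 − $3,222| = $543.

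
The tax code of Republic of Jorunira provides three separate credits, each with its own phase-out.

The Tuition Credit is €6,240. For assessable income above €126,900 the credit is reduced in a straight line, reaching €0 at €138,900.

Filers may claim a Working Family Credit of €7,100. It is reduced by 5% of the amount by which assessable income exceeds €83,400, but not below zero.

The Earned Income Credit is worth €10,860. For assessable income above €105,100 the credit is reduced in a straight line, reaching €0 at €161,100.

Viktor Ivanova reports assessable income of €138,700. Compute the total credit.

Tuition Credit: €138,700 is €11,800 into a €12,000 phase-out range, leaving 200/12,000 of the credit: €6,240 × 200/12,000 = €104.
Working Family Credit: 5% of the €55,300 excess over €83,400 is €2,765; credit = €7,100 − €2,765 = €4,335.
Earned Income Credit: €138,700 is €33,600 into a €56,000 phase-out range, leaving 22,400/56,000 of the credit: €10,860 × 22,400/56,000 = €4,344.
Total: €104 + €4,335 + €4,344 = €8,783.

€8,783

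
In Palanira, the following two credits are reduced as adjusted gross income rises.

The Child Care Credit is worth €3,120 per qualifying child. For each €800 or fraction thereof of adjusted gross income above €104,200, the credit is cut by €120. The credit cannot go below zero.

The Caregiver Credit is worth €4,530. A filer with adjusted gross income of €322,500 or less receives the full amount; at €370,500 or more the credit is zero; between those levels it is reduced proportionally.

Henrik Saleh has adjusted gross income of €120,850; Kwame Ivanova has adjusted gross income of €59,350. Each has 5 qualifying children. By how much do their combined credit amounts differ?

Henrik (€120,850): Child Care Credit: base = 5 × €3,120 = €15,600. income exceeds €104,200 by €16,650, which is 21 full-or-partial €800 increments; reduction = 21 × €120 = €2,520, leaving €13,080. Caregiver Credit: €120,850 is at or below the €322,500 threshold, so the full €4,530 applies. total €13,080 + €4,530 = €17,610
Kwame (€59,350): Child Care Credit: base = 5 × €3,120 = €15,600. €59,350 is at or below the €104,200 threshold, so the full €15,600 applies. Caregiver Credit: €59,350 is at or below the €322,500 threshold, so the full €4,530 applies. total €15,600 + €4,530 = €20,130
Difference: |€17,610 − €20,130| = €2,520.

€2,520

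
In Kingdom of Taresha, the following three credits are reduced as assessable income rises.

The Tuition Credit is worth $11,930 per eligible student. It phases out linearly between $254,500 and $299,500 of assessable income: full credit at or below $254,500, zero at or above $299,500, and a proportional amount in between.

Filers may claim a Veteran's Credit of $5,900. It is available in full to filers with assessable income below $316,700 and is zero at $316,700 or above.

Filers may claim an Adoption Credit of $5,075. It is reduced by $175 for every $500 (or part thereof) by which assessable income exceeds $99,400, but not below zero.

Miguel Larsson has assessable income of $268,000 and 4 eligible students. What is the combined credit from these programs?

$39,304

Tuition Credit: base = 4 × $11,930 = $47,720. $268,000 is $13,500 into a $45,000 phase-out range, leaving 31,500/45,000 of the credit: $47,720 × 31,500/45,000 = $33,404.
Veteran's Credit: $268,000 is below the $316,700 cutoff, so the full $5,900 applies.
Adoption Credit: income exceeds $99,400 by $168,600 → 338 increments × $175 = $59,150 ≥ base, so the credit is $0.
Total: $33,404 + $5,900 + $0 = $39,304.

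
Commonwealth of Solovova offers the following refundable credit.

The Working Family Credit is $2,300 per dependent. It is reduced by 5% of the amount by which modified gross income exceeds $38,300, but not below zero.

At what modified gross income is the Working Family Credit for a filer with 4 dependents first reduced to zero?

Full credit = 4 × $2,300 = $9,200.
The credit falls by 5% of each dollar above $38,300, so it reaches zero when the excess is $9,200 / 5% = $184,000: income = $38,300 + $184,000 = $222,300.

$222,300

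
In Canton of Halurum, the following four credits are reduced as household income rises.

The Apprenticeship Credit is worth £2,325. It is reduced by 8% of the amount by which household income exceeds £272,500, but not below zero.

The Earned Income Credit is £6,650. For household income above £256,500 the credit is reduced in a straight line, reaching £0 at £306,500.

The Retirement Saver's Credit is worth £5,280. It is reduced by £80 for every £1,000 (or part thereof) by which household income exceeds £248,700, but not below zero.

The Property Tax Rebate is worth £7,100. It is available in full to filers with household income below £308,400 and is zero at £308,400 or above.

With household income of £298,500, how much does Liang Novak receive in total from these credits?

£9,689

Apprenticeship Credit: 8% of the £26,000 excess over £272,500 is £2,080; credit = £2,325 − £2,080 = £245.
Earned Income Credit: £298,500 is £42,000 into a £50,000 phase-out range, leaving 8,000/50,000 of the credit: £6,650 × 8,000/50,000 = £1,064.
Retirement Saver's Credit: income exceeds £248,700 by £49,800, which is 50 full-or-partial £1,000 increments; reduction = 50 × £80 = £4,000, leaving £1,280.
Property Tax Rebate: £298,500 is below the £308,400 cutoff, so the full £7,100 applies.
Total: £245 + £1,064 + £1,280 + £7,100 = £9,689.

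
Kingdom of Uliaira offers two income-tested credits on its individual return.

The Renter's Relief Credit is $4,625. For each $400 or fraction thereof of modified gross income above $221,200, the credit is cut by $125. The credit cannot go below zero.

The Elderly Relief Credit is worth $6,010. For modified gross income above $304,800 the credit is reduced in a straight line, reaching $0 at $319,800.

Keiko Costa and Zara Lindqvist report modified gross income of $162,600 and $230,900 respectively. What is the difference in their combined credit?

$3,125

Keiko ($162,600): Renter's Relief Credit: $162,600 is at or below the $221,200 threshold, so the full $4,625 applies. Elderly Relief Credit: $162,600 is at or below the $304,800 threshold, so the full $6,010 applies. total $4,625 + $6,010 = $10,635
Zara ($230,900): Renter's Relief Credit: income exceeds $221,200 by $9,700, which is 25 full-or-partial $400 increments; reduction = 25 × $125 = $3,125, leaving $1,500. Elderly Relief Credit: $230,900 is at or below the $304,800 threshold, so the full $6,010 applies. total $1,500 + $6,010 = $7,510
Difference: |$10,635 − $7,510| = $3,125.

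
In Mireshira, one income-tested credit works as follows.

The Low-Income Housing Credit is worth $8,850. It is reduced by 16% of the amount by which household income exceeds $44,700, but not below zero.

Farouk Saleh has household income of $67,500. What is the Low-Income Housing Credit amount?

$5,202

Low-Income Housing Credit: 16% of the $22,800 excess over $44,700 is $3,648; credit = $8,850 − $3,648 = $5,202.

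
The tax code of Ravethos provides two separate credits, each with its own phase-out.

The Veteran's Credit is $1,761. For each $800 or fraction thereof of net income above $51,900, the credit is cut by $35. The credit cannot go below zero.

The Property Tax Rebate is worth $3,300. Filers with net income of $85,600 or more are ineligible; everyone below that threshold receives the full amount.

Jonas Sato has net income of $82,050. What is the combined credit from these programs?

$3,731

Veteran's Credit: income exceeds $51,900 by $30,150, which is 38 full-or-partial $800 increments; reduction = 38 × $35 = $1,330, leaving $431.
Property Tax Rebate: $82,050 is below the $85,600 cutoff, so the full $3,300 applies.
Total: $431 + $3,300 = $3,731.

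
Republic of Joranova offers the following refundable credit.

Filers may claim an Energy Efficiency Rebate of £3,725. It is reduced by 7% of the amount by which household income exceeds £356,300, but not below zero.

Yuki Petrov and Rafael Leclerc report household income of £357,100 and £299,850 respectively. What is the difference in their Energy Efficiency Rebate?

Yuki (£357,100): Energy Efficiency Rebate: 7% of the £800 excess over £356,300 is £56; credit = £3,725 − £56 = £3,669.
Rafael (£299,850): Energy Efficiency Rebate: £299,850 is at or below the £356,300 threshold, so the full £3,725 applies.
Difference: |£3,669 − £3,725| = £56.

£56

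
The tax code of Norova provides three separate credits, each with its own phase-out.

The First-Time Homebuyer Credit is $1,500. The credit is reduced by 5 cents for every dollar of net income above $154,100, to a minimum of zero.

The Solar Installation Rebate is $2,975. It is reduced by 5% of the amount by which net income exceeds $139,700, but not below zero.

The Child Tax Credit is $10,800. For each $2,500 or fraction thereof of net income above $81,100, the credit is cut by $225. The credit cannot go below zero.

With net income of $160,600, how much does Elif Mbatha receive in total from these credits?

$6,705

First-Time Homebuyer Credit: 5% of the $6,500 excess over $154,100 is $325; credit = $1,500 − $325 = $1,175.
Solar Installation Rebate: 5% of the $20,900 excess over $139,700 is $1,045; credit = $2,975 − $1,045 = $1,930.
Child Tax Credit: income exceeds $81,100 by $79,500, which is 32 full-or-partial $2,500 increments; reduction = 32 × $225 = $7,200, leaving $3,600.
Total: $1,175 + $1,930 + $3,600 = $6,705.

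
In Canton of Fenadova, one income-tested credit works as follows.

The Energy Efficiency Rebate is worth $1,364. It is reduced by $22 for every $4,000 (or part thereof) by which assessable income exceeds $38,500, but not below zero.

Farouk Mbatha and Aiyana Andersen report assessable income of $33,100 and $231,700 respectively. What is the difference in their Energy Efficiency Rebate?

$1,078

Farouk ($33,100): Energy Efficiency Rebate: $33,100 is at or below the $38,500 threshold, so the full $1,364 applies.
Aiyana ($231,700): Energy Efficiency Rebate: income exceeds $38,500 by $193,200, which is 49 full-or-partial $4,000 increments; reduction = 49 × $22 = $1,078, leaving $286.
Difference: |$1,364 − $286| = $1,078.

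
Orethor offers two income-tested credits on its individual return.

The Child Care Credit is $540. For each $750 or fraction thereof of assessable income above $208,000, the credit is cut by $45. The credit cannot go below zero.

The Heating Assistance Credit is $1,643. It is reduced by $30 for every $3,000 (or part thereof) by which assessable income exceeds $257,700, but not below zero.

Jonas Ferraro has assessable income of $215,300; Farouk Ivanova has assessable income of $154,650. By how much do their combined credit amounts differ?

Jonas ($215,300): Child Care Credit: income exceeds $208,000 by $7,300, which is 10 full-or-partial $750 increments; reduction = 10 × $45 = $450, leaving $90. Heating Assistance Credit: $215,300 is at or below the $257,700 threshold, so the full $1,643 applies. total $90 + $1,643 = $1,733
Farouk ($154,650): Child Care Credit: $154,650 is at or below the $208,000 threshold, so the full $540 applies. Heating Assistance Credit: $154,650 is at or below the $257,700 threshold, so the full $1,643 applies. total $540 + $1,643 = $2,183
Difference: |$1,733 − $2,183| = $450.

$450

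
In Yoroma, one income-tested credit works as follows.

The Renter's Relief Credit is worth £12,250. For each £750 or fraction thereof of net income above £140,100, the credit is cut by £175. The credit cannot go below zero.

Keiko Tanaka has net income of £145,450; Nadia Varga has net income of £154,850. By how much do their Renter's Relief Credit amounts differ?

£2,100

Keiko (£145,450): Renter's Relief Credit: income exceeds £140,100 by £5,350, which is 8 full-or-partial £750 increments; reduction = 8 × £175 = £1,400, leaving £10,850.
Nadia (£154,850): Renter's Relief Credit: income exceeds £140,100 by £14,750, which is 20 full-or-partial £750 increments; reduction = 20 × £175 = £3,500, leaving £8,750.
Difference: |£10,850 − £8,750| = £2,100.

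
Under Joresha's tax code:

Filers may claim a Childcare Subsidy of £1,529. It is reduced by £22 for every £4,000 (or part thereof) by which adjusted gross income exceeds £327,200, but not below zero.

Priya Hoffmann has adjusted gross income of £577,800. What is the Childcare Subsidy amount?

£143

Childcare Subsidy: income exceeds £327,200 by £250,600, which is 63 full-or-partial £4,000 increments; reduction = 63 × £22 = £1,386, leaving £143.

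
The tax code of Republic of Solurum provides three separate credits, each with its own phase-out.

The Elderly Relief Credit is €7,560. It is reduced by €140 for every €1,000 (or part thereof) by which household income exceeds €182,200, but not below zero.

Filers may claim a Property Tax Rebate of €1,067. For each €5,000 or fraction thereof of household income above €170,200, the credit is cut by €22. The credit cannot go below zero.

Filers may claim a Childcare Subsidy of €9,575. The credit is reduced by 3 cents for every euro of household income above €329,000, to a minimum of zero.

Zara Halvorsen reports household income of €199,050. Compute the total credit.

€15,690

Elderly Relief Credit: income exceeds €182,200 by €16,850, which is 17 full-or-partial €1,000 increments; reduction = 17 × €140 = €2,380, leaving €5,180.
Property Tax Rebate: income exceeds €170,200 by €28,850, which is 6 full-or-partial €5,000 increments; reduction = 6 × €22 = €132, leaving €935.
Childcare Subsidy: €199,050 is at or below the €329,000 threshold, so the full €9,575 applies.
Total: €5,180 + €935 + €9,575 = €15,690.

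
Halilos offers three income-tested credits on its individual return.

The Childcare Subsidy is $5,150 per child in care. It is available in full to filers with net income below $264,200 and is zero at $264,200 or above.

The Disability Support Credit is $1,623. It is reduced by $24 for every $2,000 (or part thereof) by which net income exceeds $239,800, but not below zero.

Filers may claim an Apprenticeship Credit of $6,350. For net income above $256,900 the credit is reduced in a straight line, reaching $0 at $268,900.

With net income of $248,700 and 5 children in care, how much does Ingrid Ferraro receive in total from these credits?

$33,603

Childcare Subsidy: base = 5 × $5,150 = $25,750. $248,700 is below the $264,200 cutoff, so the full $25,750 applies.
Disability Support Credit: income exceeds $239,800 by $8,900, which is 5 full-or-partial $2,000 increments; reduction = 5 × $24 = $120, leaving $1,503.
Apprenticeship Credit: $248,700 is at or below the $256,900 threshold, so the full $6,350 applies.
Total: $25,750 + $1,503 + $6,350 = $33,603.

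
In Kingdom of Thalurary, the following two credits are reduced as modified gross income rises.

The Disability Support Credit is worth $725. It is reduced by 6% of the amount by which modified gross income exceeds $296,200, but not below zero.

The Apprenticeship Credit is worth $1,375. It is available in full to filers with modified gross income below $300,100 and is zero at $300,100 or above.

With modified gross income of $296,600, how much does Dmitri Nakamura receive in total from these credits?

$2,076

Disability Support Credit: 6% of the $400 excess over $296,200 is $24; credit = $725 − $24 = $701.
Apprenticeship Credit: $296,600 is below the $300,100 cutoff, so the full $1,375 applies.
Total: $701 + $1,375 = $2,076.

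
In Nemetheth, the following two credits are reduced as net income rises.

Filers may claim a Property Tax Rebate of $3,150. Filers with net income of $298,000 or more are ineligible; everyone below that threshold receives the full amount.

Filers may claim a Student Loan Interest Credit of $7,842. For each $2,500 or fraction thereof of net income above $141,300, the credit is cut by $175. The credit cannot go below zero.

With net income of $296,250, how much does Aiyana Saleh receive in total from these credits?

Property Tax Rebate: $296,250 is below the $298,000 cutoff, so the full $3,150 applies.
Student Loan Interest Credit: income exceeds $141,300 by $154,950 → 62 increments × $175 = $10,850 ≥ base, so the credit is $0.
Total: $3,150 + $0 = $3,150.

$3,150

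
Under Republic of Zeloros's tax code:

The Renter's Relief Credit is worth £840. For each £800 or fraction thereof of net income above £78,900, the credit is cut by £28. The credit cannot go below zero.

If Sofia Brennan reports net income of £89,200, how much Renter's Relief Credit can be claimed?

Renter's Relief Credit: income exceeds £78,900 by £10,300, which is 13 full-or-partial £800 increments; reduction = 13 × £28 = £364, leaving £476.

£476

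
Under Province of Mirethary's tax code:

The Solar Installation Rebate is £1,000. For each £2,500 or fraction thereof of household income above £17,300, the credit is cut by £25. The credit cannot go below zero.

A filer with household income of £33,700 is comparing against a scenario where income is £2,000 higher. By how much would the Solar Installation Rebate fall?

At £33,700 — income exceeds £17,300 by £16,400, which is 7 full-or-partial £2,500 increments; reduction = 7 × £25 = £175, leaving £825.
At £35,700 — income exceeds £17,300 by £18,400, which is 8 full-or-partial £2,500 increments; reduction = 8 × £25 = £200, leaving £800.
Lost: £825 − £800 = £25.

£25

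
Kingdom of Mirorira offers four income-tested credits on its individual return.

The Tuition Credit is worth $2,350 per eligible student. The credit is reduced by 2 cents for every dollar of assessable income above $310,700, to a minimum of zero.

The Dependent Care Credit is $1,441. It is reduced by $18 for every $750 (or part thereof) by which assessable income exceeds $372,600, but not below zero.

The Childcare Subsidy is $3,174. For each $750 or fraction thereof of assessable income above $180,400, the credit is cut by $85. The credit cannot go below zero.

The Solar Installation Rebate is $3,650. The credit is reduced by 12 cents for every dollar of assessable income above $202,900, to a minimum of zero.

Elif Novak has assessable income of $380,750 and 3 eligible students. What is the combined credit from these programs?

Tuition Credit: base = 3 × $2,350 = $7,050. 2% of the $70,050 excess over $310,700 is $1,401; credit = $7,050 − $1,401 = $5,649.
Dependent Care Credit: income exceeds $372,600 by $8,150, which is 11 full-or-partial $750 increments; reduction = 11 × $18 = $198, leaving $1,243.
Childcare Subsidy: income exceeds $180,400 by $200,350 → 268 increments × $85 = $22,780 ≥ base, so the credit is $0.
Solar Installation Rebate: 12% of the $177,850 excess over $202,900 is $21,342 ≥ base, so the credit is $0.
Total: $5,649 + $1,243 + $0 + $0 = $6,892.

$6,892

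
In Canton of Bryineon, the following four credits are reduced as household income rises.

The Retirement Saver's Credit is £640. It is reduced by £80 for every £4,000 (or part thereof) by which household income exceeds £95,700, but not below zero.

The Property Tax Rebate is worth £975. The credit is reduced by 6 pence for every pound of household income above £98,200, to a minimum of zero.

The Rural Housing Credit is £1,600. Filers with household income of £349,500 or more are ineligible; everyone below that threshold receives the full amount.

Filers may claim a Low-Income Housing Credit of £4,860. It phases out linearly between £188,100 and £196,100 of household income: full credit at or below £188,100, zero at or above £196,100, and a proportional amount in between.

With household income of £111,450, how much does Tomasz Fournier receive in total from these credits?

£6,960

Retirement Saver's Credit: income exceeds £95,700 by £15,750, which is 4 full-or-partial £4,000 increments; reduction = 4 × £80 = £320, leaving £320.
Property Tax Rebate: 6% of the £13,250 excess over £98,200 is £795; credit = £975 − £795 = £180.
Rural Housing Credit: £111,450 is below the £349,500 cutoff, so the full £1,600 applies.
Low-Income Housing Credit: £111,450 is at or below the £188,100 threshold, so the full £4,860 applies.
Total: £320 + £180 + £1,600 + £4,860 = £6,960.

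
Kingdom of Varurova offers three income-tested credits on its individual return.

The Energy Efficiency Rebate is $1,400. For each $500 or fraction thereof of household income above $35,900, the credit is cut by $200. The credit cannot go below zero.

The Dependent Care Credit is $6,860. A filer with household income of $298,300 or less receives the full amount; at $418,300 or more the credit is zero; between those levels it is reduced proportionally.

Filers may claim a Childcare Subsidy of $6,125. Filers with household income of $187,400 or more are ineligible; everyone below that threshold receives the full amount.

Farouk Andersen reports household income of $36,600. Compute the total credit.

$13,985

Energy Efficiency Rebate: income exceeds $35,900 by $700, which is 2 full-or-partial $500 increments; reduction = 2 × $200 = $400, leaving $1,000.
Dependent Care Credit: $36,600 is at or below the $298,300 threshold, so the full $6,860 applies.
Childcare Subsidy: $36,600 is below the $187,400 cutoff, so the full $6,125 applies.
Total: $1,000 + $6,860 + $6,125 = $13,985.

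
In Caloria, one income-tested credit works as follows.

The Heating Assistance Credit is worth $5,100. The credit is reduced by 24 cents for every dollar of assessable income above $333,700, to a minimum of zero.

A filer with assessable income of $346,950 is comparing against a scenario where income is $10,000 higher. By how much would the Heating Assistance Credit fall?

At $346,950 — 24% of the $13,250 excess over $333,700 is $3,180; credit = $5,100 − $3,180 = $1,920.
At $356,950 — 24% of the $23,250 excess over $333,700 is $5,580 ≥ base, so the credit is $0.
Lost: $1,920 − $0 = $1,920.

$1,920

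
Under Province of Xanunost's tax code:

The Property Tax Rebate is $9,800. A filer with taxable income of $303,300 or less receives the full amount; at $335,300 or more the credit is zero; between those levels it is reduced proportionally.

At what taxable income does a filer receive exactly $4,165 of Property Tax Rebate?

$4,165 is 4,165/9,800 of the full $9,800, so 5,635/9,800 of the $32,000 range has been used: income = $303,300 + $32,000 × 5,635/9,800 = $321,700.

$321,700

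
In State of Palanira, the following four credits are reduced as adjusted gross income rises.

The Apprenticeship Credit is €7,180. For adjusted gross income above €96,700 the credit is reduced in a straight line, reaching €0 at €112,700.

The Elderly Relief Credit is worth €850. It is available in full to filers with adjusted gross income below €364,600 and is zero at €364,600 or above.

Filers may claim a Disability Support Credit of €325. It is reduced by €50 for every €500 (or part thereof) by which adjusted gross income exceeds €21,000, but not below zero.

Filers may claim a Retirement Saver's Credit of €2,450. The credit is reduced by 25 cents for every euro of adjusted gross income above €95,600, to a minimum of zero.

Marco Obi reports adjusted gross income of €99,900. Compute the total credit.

€7,969

Apprenticeship Credit: €99,900 is €3,200 into a €16,000 phase-out range, leaving 12,800/16,000 of the credit: €7,180 × 12,800/16,000 = €5,744.
Elderly Relief Credit: €99,900 is below the €364,600 cutoff, so the full €850 applies.
Disability Support Credit: income exceeds €21,000 by €78,900 → 158 increments × €50 = €7,900 ≥ base, so the credit is €0.
Retirement Saver's Credit: 25% of the €4,300 excess over €95,600 is €1,075; credit = €2,450 − €1,075 = €1,375.
Total: €5,744 + €850 + €0 + €1,375 = €7,969.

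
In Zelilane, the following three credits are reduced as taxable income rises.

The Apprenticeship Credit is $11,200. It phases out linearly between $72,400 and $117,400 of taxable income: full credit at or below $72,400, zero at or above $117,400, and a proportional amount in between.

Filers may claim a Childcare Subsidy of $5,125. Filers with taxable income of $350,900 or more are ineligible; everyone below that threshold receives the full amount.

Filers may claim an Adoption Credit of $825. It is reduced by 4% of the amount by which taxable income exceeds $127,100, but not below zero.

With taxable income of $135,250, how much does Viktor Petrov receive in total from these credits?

$5,624

Apprenticeship Credit: $135,250 is at or above $117,400, so the credit is $0.
Childcare Subsidy: $135,250 is below the $350,900 cutoff, so the full $5,125 applies.
Adoption Credit: 4% of the $8,150 excess over $127,100 is $326; credit = $825 − $326 = $499.
Total: $0 + $5,125 + $499 = $5,624.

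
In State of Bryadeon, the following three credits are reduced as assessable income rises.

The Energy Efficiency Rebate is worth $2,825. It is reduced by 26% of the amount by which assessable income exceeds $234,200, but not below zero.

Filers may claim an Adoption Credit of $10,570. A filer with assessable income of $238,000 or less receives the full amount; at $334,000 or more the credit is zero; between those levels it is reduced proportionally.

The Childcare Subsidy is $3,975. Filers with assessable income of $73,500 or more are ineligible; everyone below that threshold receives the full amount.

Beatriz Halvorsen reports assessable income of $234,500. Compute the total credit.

Energy Efficiency Rebate: 26% of the $300 excess over $234,200 is $78; credit = $2,825 − $78 = $2,747.
Adoption Credit: $234,500 is at or below the $238,000 threshold, so the full $10,570 applies.
Childcare Subsidy: $234,500 meets or exceeds the $73,500 cutoff, so the credit is $0.
Total: $2,747 + $10,570 + $0 = $13,317.

$13,317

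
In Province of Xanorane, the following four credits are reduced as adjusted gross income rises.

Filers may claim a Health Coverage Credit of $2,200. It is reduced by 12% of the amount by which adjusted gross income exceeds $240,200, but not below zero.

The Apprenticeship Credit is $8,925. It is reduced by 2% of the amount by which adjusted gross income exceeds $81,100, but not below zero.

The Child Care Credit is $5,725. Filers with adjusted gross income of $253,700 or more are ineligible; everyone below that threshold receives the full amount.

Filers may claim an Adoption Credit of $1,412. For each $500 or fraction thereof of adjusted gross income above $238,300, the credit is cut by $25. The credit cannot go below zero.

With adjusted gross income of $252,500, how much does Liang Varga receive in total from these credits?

Health Coverage Credit: 12% of the $12,300 excess over $240,200 is $1,476; credit = $2,200 − $1,476 = $724.
Apprenticeship Credit: 2% of the $171,400 excess over $81,100 is $3,428; credit = $8,925 − $3,428 = $5,497.
Child Care Credit: $252,500 is below the $253,700 cutoff, so the full $5,725 applies.
Adoption Credit: income exceeds $238,300 by $14,200, which is 29 full-or-partial $500 increments; reduction = 29 × $25 = $725, leaving $687.
Total: $724 + $5,497 + $5,725 + $687 = $12,633.

$12,633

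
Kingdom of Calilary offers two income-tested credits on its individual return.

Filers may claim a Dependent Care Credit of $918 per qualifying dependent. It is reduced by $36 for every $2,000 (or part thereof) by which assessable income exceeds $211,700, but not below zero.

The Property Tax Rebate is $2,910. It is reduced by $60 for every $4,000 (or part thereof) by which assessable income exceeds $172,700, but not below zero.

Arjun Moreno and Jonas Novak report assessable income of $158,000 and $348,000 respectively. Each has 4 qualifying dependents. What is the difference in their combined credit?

Arjun ($158,000): Dependent Care Credit: base = 4 × $918 = $3,672. $158,000 is at or below the $211,700 threshold, so the full $3,672 applies. Property Tax Rebate: $158,000 is at or below the $172,700 threshold, so the full $2,910 applies. total $3,672 + $2,910 = $6,582
Jonas ($348,000): Dependent Care Credit: base = 4 × $918 = $3,672. income exceeds $211,700 by $136,300, which is 69 full-or-partial $2,000 increments; reduction = 69 × $36 = $2,484, leaving $1,188. Property Tax Rebate: income exceeds $172,700 by $175,300, which is 44 full-or-partial $4,000 increments; reduction = 44 × $60 = $2,640, leaving $270. total $1,188 + $270 = $1,458
Difference: |$6,582 − $1,458| = $5,124.

$5,124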